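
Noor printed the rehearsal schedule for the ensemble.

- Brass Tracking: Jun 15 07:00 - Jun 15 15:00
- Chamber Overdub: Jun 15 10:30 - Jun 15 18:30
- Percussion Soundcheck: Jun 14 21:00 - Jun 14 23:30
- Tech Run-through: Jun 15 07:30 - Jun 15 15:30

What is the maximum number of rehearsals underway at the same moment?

3

Sweep the timeline, counting +1 at each start and −1 at each end (ends before starts at a tie):
Jun 14 21:00 start Percussion Soundcheck → 1
Jun 14 23:30 end Percussion Soundcheck → 0
Jun 15 07:00 start Brass Tracking → 1
Jun 15 07:30 start Tech Run-through → 2
Jun 15 10:30 start Chamber Overdub → 3
Jun 15 15:00 end Brass Tracking → 2
Jun 15 15:30 end Tech Run-through → 1
Jun 15 18:30 end Chamber Overdub → 0
Peak is 3, at Jun 15 10:30 (Brass Tracking, Chamber Overdub, Tech Run-through).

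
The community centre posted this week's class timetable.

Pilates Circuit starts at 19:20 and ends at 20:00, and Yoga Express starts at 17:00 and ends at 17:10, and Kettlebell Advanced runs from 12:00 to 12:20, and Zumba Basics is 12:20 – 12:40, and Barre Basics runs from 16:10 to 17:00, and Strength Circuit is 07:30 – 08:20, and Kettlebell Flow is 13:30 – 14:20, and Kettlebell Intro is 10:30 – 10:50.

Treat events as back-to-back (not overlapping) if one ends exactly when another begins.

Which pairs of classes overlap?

no overlapping pairs

Sorted by start: Strength Circuit, Kettlebell Intro, Kettlebell Advanced, Zumba Basics, Kettlebell Flow, Barre Basics, Yoga Express, Pilates Circuit.
Kettlebell Intro starts after Strength Circuit ends, so nothing later overlaps Strength Circuit either.
Kettlebell Advanced starts after Kettlebell Intro ends, so nothing later overlaps Kettlebell Intro either.
Zumba Basics starts exactly when Kettlebell Advanced ends (back-to-back, no overlap), so nothing later overlaps Kettlebell Advanced either.
Kettlebell Flow starts after Zumba Basics ends, so nothing later overlaps Zumba Basics either.
Barre Basics starts after Kettlebell Flow ends, so nothing later overlaps Kettlebell Flow either.
Yoga Express starts exactly when Barre Basics ends (back-to-back, no overlap), so nothing later overlaps Barre Basics either.
Pilates Circuit starts after Yoga Express ends.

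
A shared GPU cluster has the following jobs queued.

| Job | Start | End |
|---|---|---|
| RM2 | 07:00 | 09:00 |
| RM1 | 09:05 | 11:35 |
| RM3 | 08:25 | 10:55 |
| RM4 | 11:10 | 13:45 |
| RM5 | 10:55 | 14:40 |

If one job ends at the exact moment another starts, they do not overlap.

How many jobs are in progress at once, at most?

Sweep the timeline, counting +1 at each start and −1 at each end (ends before starts at a tie):
07:00 start RM2 → 1
08:25 start RM3 → 2
09:00 end RM2 → 1
09:05 start RM1 → 2
10:55 end RM3 → 1
10:55 start RM5 → 2
11:10 start RM4 → 3
11:35 end RM1 → 2
13:45 end RM4 → 1
14:40 end RM5 → 0
Peak is 3, at 11:10 (RM1, RM4, RM5).

3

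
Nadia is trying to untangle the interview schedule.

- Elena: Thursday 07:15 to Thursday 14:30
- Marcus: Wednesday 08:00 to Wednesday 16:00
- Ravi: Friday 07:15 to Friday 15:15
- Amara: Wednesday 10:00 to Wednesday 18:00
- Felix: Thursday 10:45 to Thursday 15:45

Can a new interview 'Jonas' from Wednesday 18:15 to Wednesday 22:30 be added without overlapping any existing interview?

Yes — the slot is free

Marcus: ends Wednesday 16:00 at or before Jonas starts Wednesday 18:15 → clear.
Amara: ends Wednesday 18:00 at or before Jonas starts Wednesday 18:15 → clear.
Elena: starts Thursday 07:15 at or after Jonas ends Wednesday 22:30 → clear.
Felix: starts Thursday 10:45 at or after Jonas ends Wednesday 22:30 → clear.
Ravi: starts Friday 07:15 at or after Jonas ends Wednesday 22:30 → clear.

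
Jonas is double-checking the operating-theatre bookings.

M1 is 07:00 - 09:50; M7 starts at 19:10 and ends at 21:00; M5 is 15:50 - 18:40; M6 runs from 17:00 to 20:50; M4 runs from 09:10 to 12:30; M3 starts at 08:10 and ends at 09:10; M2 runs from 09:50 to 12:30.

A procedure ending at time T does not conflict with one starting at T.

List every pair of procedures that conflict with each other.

M1 & M3, M1 & M4, M2 & M4, M5 & M6, M6 & M7

Sorted by start: M1, M3, M4, M2, M5, M6, M7.
M3 starts before M1 ends → M1 and M3 overlap.
M4 starts before M1 ends → M1 and M4 overlap.
M2 starts exactly when M1 ends (back-to-back, no overlap) — done with M1.
M4 starts exactly when M3 ends (back-to-back, no overlap) — done with M3.
M2 starts before M4 ends → M4 and M2 overlap.
M5 starts after M4 ends — done with M4.
M5 starts after M2 ends — done with M2.
M6 starts before M5 ends → M5 and M6 overlap.
M7 starts after M5 ends.
M7 starts before M6 ends → M6 and M7 overlap.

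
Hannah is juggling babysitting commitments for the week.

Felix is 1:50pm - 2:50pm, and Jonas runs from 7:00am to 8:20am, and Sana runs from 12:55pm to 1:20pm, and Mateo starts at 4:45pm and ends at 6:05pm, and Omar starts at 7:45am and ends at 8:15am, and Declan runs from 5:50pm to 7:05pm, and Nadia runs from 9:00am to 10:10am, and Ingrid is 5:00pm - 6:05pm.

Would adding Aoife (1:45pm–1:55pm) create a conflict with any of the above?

Yes — it overlaps Felix

Jonas: ends 8:20am at or before Aoife starts 1:45pm → clear.
Omar: ends 8:15am at or before Aoife starts 1:45pm → clear.
Nadia: ends 10:10am at or before Aoife starts 1:45pm → clear.
Sana: ends 1:20pm at or before Aoife starts 1:45pm → clear.
Felix: starts 1:50pm before Aoife ends 1:55pm, and ends 2:50pm after Aoife starts 1:45pm → overlap.
Mateo: starts 4:45pm at or after Aoife ends 1:55pm → clear.
Ingrid: starts 5:00pm at or after Aoife ends 1:55pm → clear.
Declan: starts 5:50pm at or after Aoife ends 1:55pm → clear.
Aoife overlaps Felix.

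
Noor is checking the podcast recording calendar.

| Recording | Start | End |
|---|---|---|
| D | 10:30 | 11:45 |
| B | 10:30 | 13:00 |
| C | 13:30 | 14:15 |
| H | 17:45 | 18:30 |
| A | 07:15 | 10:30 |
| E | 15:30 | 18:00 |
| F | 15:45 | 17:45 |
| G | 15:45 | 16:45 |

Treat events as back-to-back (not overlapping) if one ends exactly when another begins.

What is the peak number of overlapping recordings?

Walk through starts and ends in time order (an end at T is processed before a start at T):
07:15 start A → 1
10:30 end A → 0
10:30 start B → 1
10:30 start D → 2
11:45 end D → 1
13:00 end B → 0
13:30 start C → 1
14:15 end C → 0
15:30 start E → 1
15:45 start F → 2
15:45 start G → 3
16:45 end G → 2
17:45 end F → 1
17:45 start H → 2
18:00 end E → 1
18:30 end H → 0
Peak is 3, at 15:45 (E, F, G).

3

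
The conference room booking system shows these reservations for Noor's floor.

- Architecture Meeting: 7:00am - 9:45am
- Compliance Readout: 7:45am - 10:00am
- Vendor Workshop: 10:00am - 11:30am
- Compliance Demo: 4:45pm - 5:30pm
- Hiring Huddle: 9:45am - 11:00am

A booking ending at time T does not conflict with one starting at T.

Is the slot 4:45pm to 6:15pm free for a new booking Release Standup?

No — it overlaps Compliance Demo

Architecture Meeting: ends 9:45am at or before Release Standup starts 4:45pm → clear.
Compliance Readout: ends 10:00am at or before Release Standup starts 4:45pm → clear.
Hiring Huddle: ends 11:00am at or before Release Standup starts 4:45pm → clear.
Vendor Workshop: ends 11:30am at or before Release Standup starts 4:45pm → clear.
Compliance Demo: starts 4:45pm before Release Standup ends 6:15pm, and ends 5:30pm after Release Standup starts 4:45pm → overlap.
Release Standup overlaps Compliance Demo.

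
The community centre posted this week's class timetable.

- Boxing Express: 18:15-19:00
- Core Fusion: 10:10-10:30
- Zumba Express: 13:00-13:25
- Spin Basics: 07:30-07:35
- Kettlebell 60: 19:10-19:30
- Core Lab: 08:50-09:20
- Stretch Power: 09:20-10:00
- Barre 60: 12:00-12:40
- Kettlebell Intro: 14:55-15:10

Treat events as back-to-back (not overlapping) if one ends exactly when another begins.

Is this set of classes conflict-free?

Yes

Check each pair: they overlap iff neither finishes before the other starts.
Sorted by start: Spin Basics, Core Lab, Stretch Power, Core Fusion, Barre 60, Zumba Express, Kettlebell Intro, Boxing Express, Kettlebell 60.
Core Lab starts after Spin Basics ends; Spin Basics is clear from here.
Stretch Power starts exactly when Core Lab ends (back-to-back, no overlap); Core Lab is clear from here.
Core Fusion starts after Stretch Power ends; Stretch Power is clear from here.
Barre 60 starts after Core Fusion ends; Core Fusion is clear from here.
Zumba Express starts after Barre 60 ends; Barre 60 is clear from here.
Kettlebell Intro starts after Zumba Express ends; Zumba Express is clear from here.
Boxing Express starts after Kettlebell Intro ends; Kettlebell Intro is clear from here.
Kettlebell 60 starts after Boxing Express ends.
Every pair is clear; the schedule has no overlaps.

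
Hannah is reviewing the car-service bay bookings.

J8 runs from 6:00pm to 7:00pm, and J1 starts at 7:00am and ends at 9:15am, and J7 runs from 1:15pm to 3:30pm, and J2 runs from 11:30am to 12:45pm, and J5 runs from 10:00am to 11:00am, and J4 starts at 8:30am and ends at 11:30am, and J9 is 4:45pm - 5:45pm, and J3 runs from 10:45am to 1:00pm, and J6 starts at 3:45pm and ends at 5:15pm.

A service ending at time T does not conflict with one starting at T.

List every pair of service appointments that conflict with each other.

Sorted by start: J1, J4, J5, J3, J2, J7, J6, J9, J8.
J4 starts before J1 ends → J1 and J4 overlap.
J5 starts after J1 ends; J1 is clear from here.
J5 starts before J4 ends → J4 and J5 overlap.
J3 starts before J4 ends → J4 and J3 overlap.
J2 starts exactly when J4 ends (back-to-back, no overlap); J4 is clear from here.
J3 starts before J5 ends → J5 and J3 overlap.
J2 starts after J5 ends; J5 is clear from here.
J2 starts before J3 ends → J3 and J2 overlap.
J7 starts after J3 ends; J3 is clear from here.
J7 starts after J2 ends; J2 is clear from here.
J6 starts after J7 ends; J7 is clear from here.
J9 starts before J6 ends → J6 and J9 overlap.
J8 starts after J6 ends.
J8 starts after J9 ends.

J1 & J4, J2 & J3, J3 & J4, J3 & J5, J4 & J5, J6 & J9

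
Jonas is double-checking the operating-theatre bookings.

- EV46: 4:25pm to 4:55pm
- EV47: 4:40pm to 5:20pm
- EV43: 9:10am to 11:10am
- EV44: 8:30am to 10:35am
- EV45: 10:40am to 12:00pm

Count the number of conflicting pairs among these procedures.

Sorted by start: EV44, EV43, EV45, EV46, EV47.
EV43 starts before EV44 ends → EV44 and EV43 overlap.
EV45 starts after EV44 ends — done with EV44.
EV45 starts before EV43 ends → EV43 and EV45 overlap.
EV46 starts after EV43 ends — done with EV43.
EV46 starts after EV45 ends — done with EV45.
EV47 starts before EV46 ends → EV46 and EV47 overlap.
Overlapping pairs: EV43 & EV44, EV43 & EV45, EV46 & EV47 — 3 in total.

3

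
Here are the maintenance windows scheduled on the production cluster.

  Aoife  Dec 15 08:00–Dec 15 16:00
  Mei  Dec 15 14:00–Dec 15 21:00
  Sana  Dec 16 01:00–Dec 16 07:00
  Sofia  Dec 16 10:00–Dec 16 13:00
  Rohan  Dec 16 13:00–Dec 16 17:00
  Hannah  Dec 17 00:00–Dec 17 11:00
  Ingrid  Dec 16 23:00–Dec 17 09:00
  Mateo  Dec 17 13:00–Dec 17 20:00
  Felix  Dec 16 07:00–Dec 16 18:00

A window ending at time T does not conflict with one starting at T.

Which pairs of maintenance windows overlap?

Aoife & Mei, Felix & Rohan, Felix & Sofia, Hannah & Ingrid

Sorted by start: Aoife, Mei, Sana, Felix, Sofia, Rohan, Ingrid, Hannah, Mateo.
Mei starts before Aoife ends → Aoife and Mei overlap.
Sana starts after Aoife ends; Aoife is clear from here.
Sana starts after Mei ends; Mei is clear from here.
Felix starts exactly when Sana ends (back-to-back, no overlap); Sana is clear from here.
Sofia starts before Felix ends → Felix and Sofia overlap.
Rohan starts before Felix ends → Felix and Rohan overlap.
Ingrid starts after Felix ends; Felix is clear from here.
Rohan starts exactly when Sofia ends (back-to-back, no overlap); Sofia is clear from here.
Ingrid starts after Rohan ends; Rohan is clear from here.
Hannah starts before Ingrid ends → Ingrid and Hannah overlap.
Mateo starts after Ingrid ends.
Mateo starts after Hannah ends.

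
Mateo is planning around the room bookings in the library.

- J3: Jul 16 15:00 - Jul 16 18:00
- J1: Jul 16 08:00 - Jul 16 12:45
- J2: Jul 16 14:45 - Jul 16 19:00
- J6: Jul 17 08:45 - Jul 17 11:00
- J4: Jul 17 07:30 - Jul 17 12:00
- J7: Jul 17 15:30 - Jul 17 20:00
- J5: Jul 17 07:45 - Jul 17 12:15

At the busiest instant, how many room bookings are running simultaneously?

Walk through starts and ends in time order (an end at T is processed before a start at T):
Jul 16 08:00 start J1 → 1
Jul 16 12:45 end J1 → 0
Jul 16 14:45 start J2 → 1
Jul 16 15:00 start J3 → 2
Jul 16 18:00 end J3 → 1
Jul 16 19:00 end J2 → 0
Jul 17 07:30 start J4 → 1
Jul 17 07:45 start J5 → 2
Jul 17 08:45 start J6 → 3
Jul 17 11:00 end J6 → 2
Jul 17 12:00 end J4 → 1
Jul 17 12:15 end J5 → 0
Jul 17 15:30 start J7 → 1
Jul 17 20:00 end J7 → 0
Peak is 3, at Jul 17 08:45 (J4, J5, J6).

3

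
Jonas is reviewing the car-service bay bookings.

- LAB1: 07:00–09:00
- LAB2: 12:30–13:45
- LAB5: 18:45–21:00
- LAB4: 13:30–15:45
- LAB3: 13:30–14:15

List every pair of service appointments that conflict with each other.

LAB2 & LAB3, LAB2 & LAB4, LAB3 & LAB4

Sorted by start: LAB1, LAB2, LAB3, LAB4, LAB5.
LAB2 starts after LAB1 ends, so LAB1 has no further overlaps.
LAB3 starts before LAB2 ends → LAB2 and LAB3 overlap.
LAB4 starts before LAB2 ends → LAB2 and LAB4 overlap.
LAB5 starts after LAB2 ends.
LAB4 starts before LAB3 ends → LAB3 and LAB4 overlap.
LAB5 starts after LAB3 ends.
LAB5 starts after LAB4 ends.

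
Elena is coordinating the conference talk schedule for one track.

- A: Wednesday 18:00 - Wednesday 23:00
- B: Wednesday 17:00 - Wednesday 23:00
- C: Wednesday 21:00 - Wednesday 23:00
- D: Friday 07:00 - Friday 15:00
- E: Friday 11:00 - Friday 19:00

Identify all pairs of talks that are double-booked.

Sorted by start: B, A, C, D, E.
A starts before B ends → B and A overlap.
C starts before B ends → B and C overlap.
D starts after B ends, so nothing later overlaps B either.
C starts before A ends → A and C overlap.
D starts after A ends, so nothing later overlaps A either.
D starts after C ends, so nothing later overlaps C either.
E starts before D ends → D and E overlap.

A & B, A & C, B & C, D & E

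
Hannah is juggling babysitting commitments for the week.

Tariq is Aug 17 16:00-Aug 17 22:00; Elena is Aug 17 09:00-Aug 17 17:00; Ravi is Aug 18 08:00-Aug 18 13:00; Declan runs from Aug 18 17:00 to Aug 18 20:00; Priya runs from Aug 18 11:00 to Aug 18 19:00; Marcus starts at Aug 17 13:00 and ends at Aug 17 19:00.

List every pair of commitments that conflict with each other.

Declan & Priya, Elena & Marcus, Elena & Tariq, Marcus & Tariq, Priya & Ravi

Sorted by start: Elena, Marcus, Tariq, Ravi, Priya, Declan.
Marcus starts before Elena ends → Elena and Marcus overlap.
Tariq starts before Elena ends → Elena and Tariq overlap.
Ravi starts after Elena ends, so Elena has no further overlaps.
Tariq starts before Marcus ends → Marcus and Tariq overlap.
Ravi starts after Marcus ends, so Marcus has no further overlaps.
Ravi starts after Tariq ends, so Tariq has no further overlaps.
Priya starts before Ravi ends → Ravi and Priya overlap.
Declan starts after Ravi ends.
Declan starts before Priya ends → Priya and Declan overlap.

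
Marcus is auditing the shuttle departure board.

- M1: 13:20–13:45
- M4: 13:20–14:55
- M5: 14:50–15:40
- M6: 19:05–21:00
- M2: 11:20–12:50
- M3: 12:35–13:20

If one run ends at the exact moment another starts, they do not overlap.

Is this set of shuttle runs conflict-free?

Sorted by start: M2, M3, M1, M4, M5, M6.
M3 starts before M2 ends → M2 and M3 overlap.
That's a conflict, so the schedule is not conflict-free.

No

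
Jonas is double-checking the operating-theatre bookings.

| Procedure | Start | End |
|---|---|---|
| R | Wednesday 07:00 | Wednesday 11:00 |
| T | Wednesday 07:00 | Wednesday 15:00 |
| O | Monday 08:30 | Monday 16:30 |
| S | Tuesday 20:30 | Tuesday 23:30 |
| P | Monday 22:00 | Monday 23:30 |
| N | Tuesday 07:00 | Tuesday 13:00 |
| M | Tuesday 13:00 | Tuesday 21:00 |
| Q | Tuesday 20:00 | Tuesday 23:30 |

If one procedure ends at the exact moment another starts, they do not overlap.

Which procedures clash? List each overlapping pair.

Sorted by start: O, P, N, M, Q, S, R, T.
P starts after O ends, so O has no further overlaps.
N starts after P ends, so P has no further overlaps.
M starts exactly when N ends (back-to-back, no overlap), so N has no further overlaps.
Q starts before M ends → M and Q overlap.
S starts before M ends → M and S overlap.
R starts after M ends, so M has no further overlaps.
S starts before Q ends → Q and S overlap.
R starts after Q ends, so Q has no further overlaps.
R starts after S ends, so S has no further overlaps.
T starts before R ends → R and T overlap.

M & Q, M & S, Q & S, R & T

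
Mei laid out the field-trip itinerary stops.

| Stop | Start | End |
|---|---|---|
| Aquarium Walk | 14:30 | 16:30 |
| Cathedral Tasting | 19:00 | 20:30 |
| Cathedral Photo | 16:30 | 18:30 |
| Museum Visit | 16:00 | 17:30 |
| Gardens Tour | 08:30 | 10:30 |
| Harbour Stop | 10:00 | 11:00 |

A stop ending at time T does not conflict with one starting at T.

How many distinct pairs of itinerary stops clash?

Sorted by start: Gardens Tour, Harbour Stop, Aquarium Walk, Museum Visit, Cathedral Photo, Cathedral Tasting.
Harbour Stop starts before Gardens Tour ends → Gardens Tour and Harbour Stop overlap.
Aquarium Walk starts after Gardens Tour ends — done with Gardens Tour.
Aquarium Walk starts after Harbour Stop ends — done with Harbour Stop.
Museum Visit starts before Aquarium Walk ends → Aquarium Walk and Museum Visit overlap.
Cathedral Photo starts exactly when Aquarium Walk ends (back-to-back, no overlap) — done with Aquarium Walk.
Cathedral Photo starts before Museum Visit ends → Museum Visit and Cathedral Photo overlap.
Cathedral Tasting starts after Museum Visit ends.
Cathedral Tasting starts after Cathedral Photo ends.
Overlapping pairs: Aquarium Walk & Museum Visit, Cathedral Photo & Museum Visit, Gardens Tour & Harbour Stop — 3 in total.

3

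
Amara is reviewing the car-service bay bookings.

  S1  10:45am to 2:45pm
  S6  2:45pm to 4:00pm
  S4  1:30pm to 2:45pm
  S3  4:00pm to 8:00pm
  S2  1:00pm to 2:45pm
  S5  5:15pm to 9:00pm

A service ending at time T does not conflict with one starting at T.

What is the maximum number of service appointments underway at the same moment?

Sort all start/end points and keep a running count:
10:45am start S1 → 1
1:00pm start S2 → 2
1:30pm start S4 → 3
2:45pm end S1 → 2
2:45pm end S2 → 1
2:45pm end S4 → 0
2:45pm start S6 → 1
4:00pm end S6 → 0
4:00pm start S3 → 1
5:15pm start S5 → 2
8:00pm end S3 → 1
9:00pm end S5 → 0
Peak is 3, at 1:30pm (S1, S2, S4).

3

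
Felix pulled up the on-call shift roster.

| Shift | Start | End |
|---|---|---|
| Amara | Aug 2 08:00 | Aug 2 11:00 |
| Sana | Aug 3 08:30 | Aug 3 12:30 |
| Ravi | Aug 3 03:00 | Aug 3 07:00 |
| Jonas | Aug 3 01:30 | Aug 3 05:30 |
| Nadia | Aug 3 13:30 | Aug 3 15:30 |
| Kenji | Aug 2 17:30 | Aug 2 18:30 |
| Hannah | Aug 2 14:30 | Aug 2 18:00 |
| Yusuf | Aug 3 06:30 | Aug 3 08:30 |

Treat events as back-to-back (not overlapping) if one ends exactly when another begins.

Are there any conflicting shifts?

Yes

Sorted by start: Amara, Hannah, Kenji, Jonas, Ravi, Yusuf, Sana, Nadia.
Hannah starts after Amara ends, so nothing later overlaps Amara either.
Kenji starts before Hannah ends → Hannah and Kenji overlap.
That's a conflict, so the schedule is not conflict-free.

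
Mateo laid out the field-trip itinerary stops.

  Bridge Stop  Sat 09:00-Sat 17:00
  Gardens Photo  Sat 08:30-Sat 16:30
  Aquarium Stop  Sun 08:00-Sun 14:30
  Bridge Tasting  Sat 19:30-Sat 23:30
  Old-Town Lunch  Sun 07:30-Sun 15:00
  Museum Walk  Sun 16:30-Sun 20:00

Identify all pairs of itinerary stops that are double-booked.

Two intervals overlap when each starts before the other ends.
Sorted by start: Gardens Photo, Bridge Stop, Bridge Tasting, Old-Town Lunch, Aquarium Stop, Museum Walk.
Bridge Stop starts before Gardens Photo ends → Gardens Photo and Bridge Stop overlap.
Bridge Tasting starts after Gardens Photo ends, so nothing later overlaps Gardens Photo either.
Bridge Tasting starts after Bridge Stop ends, so nothing later overlaps Bridge Stop either.
Old-Town Lunch starts after Bridge Tasting ends, so nothing later overlaps Bridge Tasting either.
Aquarium Stop starts before Old-Town Lunch ends → Old-Town Lunch and Aquarium Stop overlap.
Museum Walk starts after Old-Town Lunch ends.
Museum Walk starts after Aquarium Stop ends.

Aquarium Stop & Old-Town Lunch, Bridge Stop & Gardens Photo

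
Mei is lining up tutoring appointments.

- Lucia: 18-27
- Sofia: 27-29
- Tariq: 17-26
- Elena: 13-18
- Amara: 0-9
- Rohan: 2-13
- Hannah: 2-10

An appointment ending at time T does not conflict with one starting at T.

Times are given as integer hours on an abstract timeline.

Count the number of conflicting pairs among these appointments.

5

Check each pair: they overlap iff neither finishes before the other starts.
Sorted by start: Amara, Rohan, Hannah, Elena, Tariq, Lucia, Sofia.
Rohan starts before Amara ends → Amara and Rohan overlap.
Hannah starts before Amara ends → Amara and Hannah overlap.
Elena starts after Amara ends; Amara is clear from here.
Hannah starts before Rohan ends → Rohan and Hannah overlap.
Elena starts exactly when Rohan ends (back-to-back, no overlap); Rohan is clear from here.
Elena starts after Hannah ends; Hannah is clear from here.
Tariq starts before Elena ends → Elena and Tariq overlap.
Lucia starts exactly when Elena ends (back-to-back, no overlap); Elena is clear from here.
Lucia starts before Tariq ends → Tariq and Lucia overlap.
Sofia starts after Tariq ends.
Sofia starts exactly when Lucia ends (back-to-back, no overlap).
Overlapping pairs: Amara & Hannah, Amara & Rohan, Elena & Tariq, Hannah & Rohan, Lucia & Tariq — 5 in total.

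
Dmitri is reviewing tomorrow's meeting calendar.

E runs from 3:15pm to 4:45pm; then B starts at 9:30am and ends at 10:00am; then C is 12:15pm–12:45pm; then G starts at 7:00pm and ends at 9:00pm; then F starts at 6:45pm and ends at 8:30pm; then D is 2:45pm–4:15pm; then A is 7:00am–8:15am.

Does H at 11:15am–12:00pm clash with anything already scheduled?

A: ends 8:15am at or before H starts 11:15am → clear.
B: ends 10:00am at or before H starts 11:15am → clear.
C: starts 12:15pm at or after H ends 12:00pm → clear.
D: starts 2:45pm at or after H ends 12:00pm → clear.
E: starts 3:15pm at or after H ends 12:00pm → clear.
F: starts 6:45pm at or after H ends 12:00pm → clear.
G: starts 7:00pm at or after H ends 12:00pm → clear.

No — it doesn't clash with anything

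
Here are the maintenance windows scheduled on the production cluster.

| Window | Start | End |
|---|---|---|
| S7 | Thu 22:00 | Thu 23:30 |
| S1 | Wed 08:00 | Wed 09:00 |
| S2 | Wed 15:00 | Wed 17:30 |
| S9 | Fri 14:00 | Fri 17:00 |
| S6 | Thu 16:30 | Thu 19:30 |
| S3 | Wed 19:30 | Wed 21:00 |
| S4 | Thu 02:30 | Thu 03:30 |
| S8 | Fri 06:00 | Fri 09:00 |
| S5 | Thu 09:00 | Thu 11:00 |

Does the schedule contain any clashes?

No

Two intervals overlap when each starts before the other ends.
Sorted by start: S1, S2, S3, S4, S5, S6, S7, S8, S9.
S2 starts after S1 ends, so nothing later overlaps S1 either.
S3 starts after S2 ends, so nothing later overlaps S2 either.
S4 starts after S3 ends, so nothing later overlaps S3 either.
S5 starts after S4 ends, so nothing later overlaps S4 either.
S6 starts after S5 ends, so nothing later overlaps S5 either.
S7 starts after S6 ends, so nothing later overlaps S6 either.
S8 starts after S7 ends, so nothing later overlaps S7 either.
S9 starts after S8 ends.
Every pair is clear; the schedule has no overlaps.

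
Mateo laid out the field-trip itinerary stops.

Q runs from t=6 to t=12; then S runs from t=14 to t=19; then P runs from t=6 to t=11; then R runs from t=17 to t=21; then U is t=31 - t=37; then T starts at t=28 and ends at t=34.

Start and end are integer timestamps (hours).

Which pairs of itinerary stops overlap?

Two intervals overlap when each starts before the other ends.
Sorted by start: P, Q, S, R, T, U.
Q starts before P ends → P and Q overlap.
S starts after P ends — done with P.
S starts after Q ends — done with Q.
R starts before S ends → S and R overlap.
T starts after S ends — done with S.
T starts after R ends — done with R.
U starts before T ends → T and U overlap.

P & Q, R & S, T & U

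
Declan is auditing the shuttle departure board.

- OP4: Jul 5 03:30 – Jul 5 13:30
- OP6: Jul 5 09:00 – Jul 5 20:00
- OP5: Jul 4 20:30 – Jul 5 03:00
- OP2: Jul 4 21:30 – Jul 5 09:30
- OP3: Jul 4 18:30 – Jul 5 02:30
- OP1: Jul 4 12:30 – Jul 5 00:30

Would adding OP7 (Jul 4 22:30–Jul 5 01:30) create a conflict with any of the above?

OP1: starts Jul 4 12:30 before OP7 ends Jul 5 01:30, and ends Jul 5 00:30 after OP7 starts Jul 4 22:30 → overlap.
OP3: starts Jul 4 18:30 before OP7 ends Jul 5 01:30, and ends Jul 5 02:30 after OP7 starts Jul 4 22:30 → overlap.
OP5: starts Jul 4 20:30 before OP7 ends Jul 5 01:30, and ends Jul 5 03:00 after OP7 starts Jul 4 22:30 → overlap.
OP2: starts Jul 4 21:30 before OP7 ends Jul 5 01:30, and ends Jul 5 09:30 after OP7 starts Jul 4 22:30 → overlap.
OP4: starts Jul 5 03:30 at or after OP7 ends Jul 5 01:30 → clear.
OP6: starts Jul 5 09:00 at or after OP7 ends Jul 5 01:30 → clear.
OP7 overlaps OP1, OP2, OP3, OP5.

Yes — it overlaps OP1, OP2, OP3, OP5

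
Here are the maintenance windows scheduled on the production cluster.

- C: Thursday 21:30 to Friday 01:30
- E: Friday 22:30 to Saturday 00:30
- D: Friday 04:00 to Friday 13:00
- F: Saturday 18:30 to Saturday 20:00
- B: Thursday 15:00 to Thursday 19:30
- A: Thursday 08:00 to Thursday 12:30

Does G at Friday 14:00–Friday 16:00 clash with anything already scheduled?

A: ends Thursday 12:30 at or before G starts Friday 14:00 → clear.
B: ends Thursday 19:30 at or before G starts Friday 14:00 → clear.
C: ends Friday 01:30 at or before G starts Friday 14:00 → clear.
D: ends Friday 13:00 at or before G starts Friday 14:00 → clear.
E: starts Friday 22:30 at or after G ends Friday 16:00 → clear.
F: starts Saturday 18:30 at or after G ends Friday 16:00 → clear.

No — it doesn't clash with anything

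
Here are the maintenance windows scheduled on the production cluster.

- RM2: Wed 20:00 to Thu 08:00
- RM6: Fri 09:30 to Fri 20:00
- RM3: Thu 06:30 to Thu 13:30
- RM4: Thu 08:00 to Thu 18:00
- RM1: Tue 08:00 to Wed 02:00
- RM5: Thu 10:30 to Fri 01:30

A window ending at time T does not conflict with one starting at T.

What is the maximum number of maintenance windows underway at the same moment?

Sort all start/end points and keep a running count:
Tue 08:00 start RM1 → 1
Wed 02:00 end RM1 → 0
Wed 20:00 start RM2 → 1
Thu 06:30 start RM3 → 2
Thu 08:00 end RM2 → 1
Thu 08:00 start RM4 → 2
Thu 10:30 start RM5 → 3
Thu 13:30 end RM3 → 2
Thu 18:00 end RM4 → 1
Fri 01:30 end RM5 → 0
Fri 09:30 start RM6 → 1
Fri 20:00 end RM6 → 0
Peak is 3, at Thu 10:30 (RM3, RM4, RM5).

3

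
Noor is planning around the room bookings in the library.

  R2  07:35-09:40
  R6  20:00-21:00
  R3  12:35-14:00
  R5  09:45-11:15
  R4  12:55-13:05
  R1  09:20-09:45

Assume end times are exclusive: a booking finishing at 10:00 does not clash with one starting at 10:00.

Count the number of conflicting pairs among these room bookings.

2

Check each pair: they overlap iff neither finishes before the other starts.
Sorted by start: R2, R1, R5, R3, R4, R6.
R1 starts before R2 ends → R2 and R1 overlap.
R5 starts after R2 ends — done with R2.
R5 starts exactly when R1 ends (back-to-back, no overlap) — done with R1.
R3 starts after R5 ends — done with R5.
R4 starts before R3 ends → R3 and R4 overlap.
R6 starts after R3 ends.
R6 starts after R4 ends.
Overlapping pairs: R1 & R2, R3 & R4 — 2 in total.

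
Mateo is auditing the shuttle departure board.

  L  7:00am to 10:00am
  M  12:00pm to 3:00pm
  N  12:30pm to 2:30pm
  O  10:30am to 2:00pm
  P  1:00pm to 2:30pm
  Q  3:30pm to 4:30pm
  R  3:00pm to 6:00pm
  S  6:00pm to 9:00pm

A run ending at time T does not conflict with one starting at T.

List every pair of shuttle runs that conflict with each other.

Two intervals overlap when each starts before the other ends.
Sorted by start: L, O, M, N, P, R, Q, S.
O starts after L ends — done with L.
M starts before O ends → O and M overlap.
N starts before O ends → O and N overlap.
P starts before O ends → O and P overlap.
R starts after O ends — done with O.
N starts before M ends → M and N overlap.
P starts before M ends → M and P overlap.
R starts exactly when M ends (back-to-back, no overlap) — done with M.
P starts before N ends → N and P overlap.
R starts after N ends — done with N.
R starts after P ends — done with P.
Q starts before R ends → R and Q overlap.
S starts exactly when R ends (back-to-back, no overlap).
S starts after Q ends.

M & N, M & O, M & P, N & O, N & P, O & P, Q & R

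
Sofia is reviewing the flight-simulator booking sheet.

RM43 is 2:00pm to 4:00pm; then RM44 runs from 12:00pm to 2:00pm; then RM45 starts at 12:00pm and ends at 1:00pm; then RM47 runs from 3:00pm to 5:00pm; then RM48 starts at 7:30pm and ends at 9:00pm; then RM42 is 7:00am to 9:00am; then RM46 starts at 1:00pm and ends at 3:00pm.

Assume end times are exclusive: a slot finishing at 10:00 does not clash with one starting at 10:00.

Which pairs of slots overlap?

Sorted by start: RM42, RM44, RM45, RM46, RM43, RM47, RM48.
RM44 starts after RM42 ends, so RM42 has no further overlaps.
RM45 starts before RM44 ends → RM44 and RM45 overlap.
RM46 starts before RM44 ends → RM44 and RM46 overlap.
RM43 starts exactly when RM44 ends (back-to-back, no overlap), so RM44 has no further overlaps.
RM46 starts exactly when RM45 ends (back-to-back, no overlap), so RM45 has no further overlaps.
RM43 starts before RM46 ends → RM46 and RM43 overlap.
RM47 starts exactly when RM46 ends (back-to-back, no overlap), so RM46 has no further overlaps.
RM47 starts before RM43 ends → RM43 and RM47 overlap.
RM48 starts after RM43 ends.
RM48 starts after RM47 ends.

RM43 & RM46, RM43 & RM47, RM44 & RM45, RM44 & RM46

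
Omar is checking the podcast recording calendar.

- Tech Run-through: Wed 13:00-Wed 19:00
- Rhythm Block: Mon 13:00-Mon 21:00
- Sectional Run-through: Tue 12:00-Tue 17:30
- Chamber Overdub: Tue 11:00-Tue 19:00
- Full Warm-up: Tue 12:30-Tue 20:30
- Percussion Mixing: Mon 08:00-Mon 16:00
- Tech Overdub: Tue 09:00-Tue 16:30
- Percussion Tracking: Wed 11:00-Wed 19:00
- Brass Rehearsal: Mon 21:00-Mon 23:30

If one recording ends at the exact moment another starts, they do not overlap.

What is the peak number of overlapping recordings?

4

Sweep the timeline, counting +1 at each start and −1 at each end (ends before starts at a tie):
Mon 08:00 start Percussion Mixing → 1
Mon 13:00 start Rhythm Block → 2
Mon 16:00 end Percussion Mixing → 1
Mon 21:00 end Rhythm Block → 0
Mon 21:00 start Brass Rehearsal → 1
Mon 23:30 end Brass Rehearsal → 0
Tue 09:00 start Tech Overdub → 1
Tue 11:00 start Chamber Overdub → 2
Tue 12:00 start Sectional Run-through → 3
Tue 12:30 start Full Warm-up → 4
Tue 16:30 end Tech Overdub → 3
Tue 17:30 end Sectional Run-through → 2
Tue 19:00 end Chamber Overdub → 1
Tue 20:30 end Full Warm-up → 0
Wed 11:00 start Percussion Tracking → 1
Wed 13:00 start Tech Run-through → 2
Wed 19:00 end Percussion Tracking → 1
Wed 19:00 end Tech Run-through → 0
Peak is 4, at Tue 12:30 (Chamber Overdub, Full Warm-up, Sectional Run-through, Tech Overdub).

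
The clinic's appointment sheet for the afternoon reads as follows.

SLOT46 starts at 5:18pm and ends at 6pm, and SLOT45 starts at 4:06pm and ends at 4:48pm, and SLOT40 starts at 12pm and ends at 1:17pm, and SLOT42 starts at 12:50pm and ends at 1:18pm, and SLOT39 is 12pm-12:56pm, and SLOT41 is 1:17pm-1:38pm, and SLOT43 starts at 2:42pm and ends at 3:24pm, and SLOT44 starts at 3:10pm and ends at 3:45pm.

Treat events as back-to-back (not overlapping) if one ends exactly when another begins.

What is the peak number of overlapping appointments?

3

Sweep the timeline, counting +1 at each start and −1 at each end (ends before starts at a tie):
12pm start SLOT39 → 1
12pm start SLOT40 → 2
12:50pm start SLOT42 → 3
12:56pm end SLOT39 → 2
1:17pm end SLOT40 → 1
1:17pm start SLOT41 → 2
1:18pm end SLOT42 → 1
1:38pm end SLOT41 → 0
2:42pm start SLOT43 → 1
3:10pm start SLOT44 → 2
3:24pm end SLOT43 → 1
3:45pm end SLOT44 → 0
4:06pm start SLOT45 → 1
4:48pm end SLOT45 → 0
5:18pm start SLOT46 → 1
6pm end SLOT46 → 0
Peak is 3, at 12:50pm (SLOT39, SLOT40, SLOT42).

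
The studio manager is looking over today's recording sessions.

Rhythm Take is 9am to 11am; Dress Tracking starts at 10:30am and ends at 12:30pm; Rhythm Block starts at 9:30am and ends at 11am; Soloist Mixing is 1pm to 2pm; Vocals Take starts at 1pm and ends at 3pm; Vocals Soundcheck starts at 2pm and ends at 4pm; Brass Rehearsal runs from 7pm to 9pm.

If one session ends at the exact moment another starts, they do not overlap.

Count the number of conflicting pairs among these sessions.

5

Two intervals overlap when each starts before the other ends.
Sorted by start: Rhythm Take, Rhythm Block, Dress Tracking, Soloist Mixing, Vocals Take, Vocals Soundcheck, Brass Rehearsal.
Rhythm Block starts before Rhythm Take ends → Rhythm Take and Rhythm Block overlap.
Dress Tracking starts before Rhythm Take ends → Rhythm Take and Dress Tracking overlap.
Soloist Mixing starts after Rhythm Take ends, so Rhythm Take has no further overlaps.
Dress Tracking starts before Rhythm Block ends → Rhythm Block and Dress Tracking overlap.
Soloist Mixing starts after Rhythm Block ends, so Rhythm Block has no further overlaps.
Soloist Mixing starts after Dress Tracking ends, so Dress Tracking has no further overlaps.
Vocals Take starts before Soloist Mixing ends → Soloist Mixing and Vocals Take overlap.
Vocals Soundcheck starts exactly when Soloist Mixing ends (back-to-back, no overlap), so Soloist Mixing has no further overlaps.
Vocals Soundcheck starts before Vocals Take ends → Vocals Take and Vocals Soundcheck overlap.
Brass Rehearsal starts after Vocals Take ends.
Brass Rehearsal starts after Vocals Soundcheck ends.
Overlapping pairs: Dress Tracking & Rhythm Block, Dress Tracking & Rhythm Take, Rhythm Block & Rhythm Take, Soloist Mixing & Vocals Take, Vocals Soundcheck & Vocals Take — 5 in total.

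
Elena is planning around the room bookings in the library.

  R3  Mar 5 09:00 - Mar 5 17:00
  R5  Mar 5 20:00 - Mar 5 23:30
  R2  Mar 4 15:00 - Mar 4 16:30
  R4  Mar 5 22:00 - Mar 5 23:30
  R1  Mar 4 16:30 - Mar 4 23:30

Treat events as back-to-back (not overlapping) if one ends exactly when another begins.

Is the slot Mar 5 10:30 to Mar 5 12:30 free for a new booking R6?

No — it overlaps R3

R2: ends Mar 4 16:30 at or before R6 starts Mar 5 10:30 → clear.
R1: ends Mar 4 23:30 at or before R6 starts Mar 5 10:30 → clear.
R3: starts Mar 5 09:00 before R6 ends Mar 5 12:30, and ends Mar 5 17:00 after R6 starts Mar 5 10:30 → overlap.
R5: starts Mar 5 20:00 at or after R6 ends Mar 5 12:30 → clear.
R4: starts Mar 5 22:00 at or after R6 ends Mar 5 12:30 → clear.
R6 overlaps R3.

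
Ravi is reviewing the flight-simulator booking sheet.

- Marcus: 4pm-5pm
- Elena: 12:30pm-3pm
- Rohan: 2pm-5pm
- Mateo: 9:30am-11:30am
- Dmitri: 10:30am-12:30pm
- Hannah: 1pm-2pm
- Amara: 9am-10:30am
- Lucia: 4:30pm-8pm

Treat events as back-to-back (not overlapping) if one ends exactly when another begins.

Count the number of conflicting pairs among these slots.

Sorted by start: Amara, Mateo, Dmitri, Elena, Hannah, Rohan, Marcus, Lucia.
Mateo starts before Amara ends → Amara and Mateo overlap.
Dmitri starts exactly when Amara ends (back-to-back, no overlap), so Amara has no further overlaps.
Dmitri starts before Mateo ends → Mateo and Dmitri overlap.
Elena starts after Mateo ends, so Mateo has no further overlaps.
Elena starts exactly when Dmitri ends (back-to-back, no overlap), so Dmitri has no further overlaps.
Hannah starts before Elena ends → Elena and Hannah overlap.
Rohan starts before Elena ends → Elena and Rohan overlap.
Marcus starts after Elena ends, so Elena has no further overlaps.
Rohan starts exactly when Hannah ends (back-to-back, no overlap), so Hannah has no further overlaps.
Marcus starts before Rohan ends → Rohan and Marcus overlap.
Lucia starts before Rohan ends → Rohan and Lucia overlap.
Lucia starts before Marcus ends → Marcus and Lucia overlap.
Overlapping pairs: Amara & Mateo, Dmitri & Mateo, Elena & Hannah, Elena & Rohan, Lucia & Marcus, Lucia & Rohan, Marcus & Rohan — 7 in total.

7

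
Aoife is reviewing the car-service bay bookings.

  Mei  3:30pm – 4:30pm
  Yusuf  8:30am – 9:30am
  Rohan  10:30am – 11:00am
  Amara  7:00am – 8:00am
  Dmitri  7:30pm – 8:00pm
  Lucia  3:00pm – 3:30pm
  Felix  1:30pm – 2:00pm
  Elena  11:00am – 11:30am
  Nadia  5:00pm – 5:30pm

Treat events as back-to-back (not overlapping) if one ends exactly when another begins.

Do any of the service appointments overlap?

No

Two intervals overlap when each starts before the other ends.
Sorted by start: Amara, Yusuf, Rohan, Elena, Felix, Lucia, Mei, Nadia, Dmitri.
Yusuf starts after Amara ends, so nothing later overlaps Amara either.
Rohan starts after Yusuf ends, so nothing later overlaps Yusuf either.
Elena starts exactly when Rohan ends (back-to-back, no overlap), so nothing later overlaps Rohan either.
Felix starts after Elena ends, so nothing later overlaps Elena either.
Lucia starts after Felix ends, so nothing later overlaps Felix either.
Mei starts exactly when Lucia ends (back-to-back, no overlap), so nothing later overlaps Lucia either.
Nadia starts after Mei ends, so nothing later overlaps Mei either.
Dmitri starts after Nadia ends.
Every pair is clear; the schedule has no overlaps.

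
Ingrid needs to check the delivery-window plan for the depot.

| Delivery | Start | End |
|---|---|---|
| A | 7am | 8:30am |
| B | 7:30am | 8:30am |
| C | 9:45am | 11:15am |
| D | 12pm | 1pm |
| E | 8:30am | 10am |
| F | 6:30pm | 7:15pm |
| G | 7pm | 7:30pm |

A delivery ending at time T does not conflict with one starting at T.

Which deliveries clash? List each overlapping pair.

Sorted by start: A, B, E, C, D, F, G.
B starts before A ends → A and B overlap.
E starts exactly when A ends (back-to-back, no overlap) — done with A.
E starts exactly when B ends (back-to-back, no overlap) — done with B.
C starts before E ends → E and C overlap.
D starts after E ends — done with E.
D starts after C ends — done with C.
F starts after D ends — done with D.
G starts before F ends → F and G overlap.

A & B, C & E, F & G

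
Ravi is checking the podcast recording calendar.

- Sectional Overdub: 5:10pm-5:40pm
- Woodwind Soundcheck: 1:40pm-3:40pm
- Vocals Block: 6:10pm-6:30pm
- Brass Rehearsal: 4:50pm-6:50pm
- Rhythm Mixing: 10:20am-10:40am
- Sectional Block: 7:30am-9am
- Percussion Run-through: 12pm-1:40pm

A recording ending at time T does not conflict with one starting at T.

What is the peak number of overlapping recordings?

2

Sort all start/end points and keep a running count:
7:30am start Sectional Block → 1
9am end Sectional Block → 0
10:20am start Rhythm Mixing → 1
10:40am end Rhythm Mixing → 0
12pm start Percussion Run-through → 1
1:40pm end Percussion Run-through → 0
1:40pm start Woodwind Soundcheck → 1
3:40pm end Woodwind Soundcheck → 0
4:50pm start Brass Rehearsal → 1
5:10pm start Sectional Overdub → 2
5:40pm end Sectional Overdub → 1
6:10pm start Vocals Block → 2
6:30pm end Vocals Block → 1
6:50pm end Brass Rehearsal → 0
Peak is 2, at 5:10pm (Brass Rehearsal, Sectional Overdub).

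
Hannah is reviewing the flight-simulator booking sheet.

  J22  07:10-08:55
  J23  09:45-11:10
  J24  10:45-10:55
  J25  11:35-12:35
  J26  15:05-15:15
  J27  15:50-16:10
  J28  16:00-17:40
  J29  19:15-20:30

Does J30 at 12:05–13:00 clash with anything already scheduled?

Yes — it overlaps J25

J22: ends 08:55 at or before J30 starts 12:05 → clear.
J23: ends 11:10 at or before J30 starts 12:05 → clear.
J24: ends 10:55 at or before J30 starts 12:05 → clear.
J25: starts 11:35 before J30 ends 13:00, and ends 12:35 after J30 starts 12:05 → overlap.
J26: starts 15:05 at or after J30 ends 13:00 → clear.
J27: starts 15:50 at or after J30 ends 13:00 → clear.
J28: starts 16:00 at or after J30 ends 13:00 → clear.
J29: starts 19:15 at or after J30 ends 13:00 → clear.
J30 overlaps J25.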